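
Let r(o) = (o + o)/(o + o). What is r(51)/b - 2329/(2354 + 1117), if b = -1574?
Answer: -3669317/5463354 ≈ -0.67162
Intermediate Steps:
r(o) = 1 (r(o) = (2*o)/((2*o)) = (2*o)*(1/(2*o)) = 1)
r(51)/b - 2329/(2354 + 1117) = 1/(-1574) - 2329/(2354 + 1117) = 1*(-1/1574) - 2329/3471 = -1/1574 - 2329*1/3471 = -1/1574 - 2329/3471 = -3669317/5463354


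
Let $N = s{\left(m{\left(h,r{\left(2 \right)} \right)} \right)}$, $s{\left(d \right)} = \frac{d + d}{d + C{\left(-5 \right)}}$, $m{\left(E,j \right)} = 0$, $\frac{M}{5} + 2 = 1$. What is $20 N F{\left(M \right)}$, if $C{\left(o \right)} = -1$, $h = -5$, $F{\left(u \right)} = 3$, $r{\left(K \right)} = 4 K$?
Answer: $0$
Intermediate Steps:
$M = -5$ ($M = -10 + 5 \cdot 1 = -10 + 5 = -5$)
$s{\left(d \right)} = \frac{2 d}{-1 + d}$ ($s{\left(d \right)} = \frac{d + d}{d - 1} = \frac{2 d}{-1 + d}$)
$N = 0$ ($N = 2 \cdot 0 \frac{1}{-1 + 0} = 2 \cdot 0 \frac{1}{-1} = 2 \cdot 0 \left(-1\right) = 0$)
$20 N F{\left(M \right)} = 20 \cdot 0 \cdot 3 = 0 \cdot 3 = 0$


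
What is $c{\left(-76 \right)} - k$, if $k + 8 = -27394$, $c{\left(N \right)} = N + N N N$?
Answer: $-411650$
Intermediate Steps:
$c{\left(N \right)} = N + N^{3}$ ($c{\left(N \right)} = N + N^{2} N = N + N^{3}$)
$k = -27402$ ($k = -8 - 27394 = -27402$)
$c{\left(-76 \right)} - k = \left(-76 + \left(-76\right)^{3}\right) - -27402 = \left(-76 - 438976\right) + 27402 = -439052 + 27402 = -411650$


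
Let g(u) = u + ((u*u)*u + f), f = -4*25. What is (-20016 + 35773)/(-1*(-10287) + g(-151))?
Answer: -15757/3432915 ≈ -0.0045900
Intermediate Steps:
f = -100
g(u) = -100 + u + u**3 (g(u) = u + ((u*u)*u - 100) = u + (u**2*u - 100) = u + (u**3 - 100) = u + (-100 + u**3) = -100 + u + u**3)
(-20016 + 35773)/(-1*(-10287) + g(-151)) = (-20016 + 35773)/(-1*(-10287) + (-100 - 151 + (-151)**3)) = 15757/(10287 + (-100 - 151 - 3442951)) = 15757/(10287 - 3443202) = 15757/(-3432915) = 15757*(-1/3432915) = -15757/3432915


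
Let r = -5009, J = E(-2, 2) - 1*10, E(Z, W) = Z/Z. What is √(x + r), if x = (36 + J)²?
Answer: 2*I*√1070 ≈ 65.422*I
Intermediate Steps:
E(Z, W) = 1
J = -9 (J = 1 - 1*10 = 1 - 10 = -9)
x = 729 (x = (36 - 9)² = 27² = 729)
√(x + r) = √(729 - 5009) = √(-4280) = 2*I*√1070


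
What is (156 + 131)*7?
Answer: 2009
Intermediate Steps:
(156 + 131)*7 = 287*7 = 2009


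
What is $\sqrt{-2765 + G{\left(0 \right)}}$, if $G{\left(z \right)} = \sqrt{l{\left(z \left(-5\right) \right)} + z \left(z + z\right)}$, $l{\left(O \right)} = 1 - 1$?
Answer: $i \sqrt{2765} \approx 52.583 i$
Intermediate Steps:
$l{\left(O \right)} = 0$ ($l{\left(O \right)} = 1 - 1 = 0$)
$G{\left(z \right)} = \sqrt{2} \sqrt{z^{2}}$ ($G{\left(z \right)} = \sqrt{0 + z \left(z + z\right)} = \sqrt{0 + z 2 z} = \sqrt{0 + 2 z^{2}} = \sqrt{2 z^{2}} = \sqrt{2} \sqrt{z^{2}}$)
$\sqrt{-2765 + G{\left(0 \right)}} = \sqrt{-2765 + \sqrt{2} \sqrt{0^{2}}} = \sqrt{-2765 + \sqrt{2} \sqrt{0}} = \sqrt{-2765 + \sqrt{2} \cdot 0} = \sqrt{-2765 + 0} = \sqrt{-2765} = i \sqrt{2765}$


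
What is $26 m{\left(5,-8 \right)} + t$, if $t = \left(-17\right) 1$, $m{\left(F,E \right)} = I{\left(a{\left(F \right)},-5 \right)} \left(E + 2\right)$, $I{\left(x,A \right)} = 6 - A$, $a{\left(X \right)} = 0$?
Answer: $-1733$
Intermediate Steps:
$m{\left(F,E \right)} = 22 + 11 E$ ($m{\left(F,E \right)} = \left(6 - -5\right) \left(E + 2\right) = \left(6 + 5\right) \left(2 + E\right) = 11 \left(2 + E\right) = 22 + 11 E$)
$t = -17$
$26 m{\left(5,-8 \right)} + t = 26 \left(22 + 11 \left(-8\right)\right) - 17 = 26 \left(22 - 88\right) - 17 = 26 \left(-66\right) - 17 = -1716 - 17 = -1733$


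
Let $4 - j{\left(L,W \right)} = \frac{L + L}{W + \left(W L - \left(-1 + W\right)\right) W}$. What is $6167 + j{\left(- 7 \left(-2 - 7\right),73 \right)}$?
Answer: $\frac{1019893449}{165272} \approx 6171.0$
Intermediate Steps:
$j{\left(L,W \right)} = 4 - \frac{2 L}{W + W \left(1 - W + L W\right)}$ ($j{\left(L,W \right)} = 4 - \frac{L + L}{W + \left(W L - \left(-1 + W\right)\right) W} = 4 - \frac{2 L}{W + \left(L W - \left(-1 + W\right)\right) W} = 4 - \frac{2 L}{W + \left(1 - W + L W\right) W} = 4 - \frac{2 L}{W + W \left(1 - W + L W\right)}$)
$6167 + j{\left(- 7 \left(-2 - 7\right),73 \right)} = 6167 + \frac{2 \left(- \left(-7\right) \left(-2 - 7\right) - 2 \cdot 73^{2} + 4 \cdot 73 + 2 \left(- 7 \left(-2 - 7\right)\right) 73^{2}\right)}{73 \left(2 - 73 + - 7 \left(-2 - 7\right) 73\right)} = 6167 + 2 \cdot \frac{1}{73} \frac{1}{2 - 73 + \left(-7\right) \left(-9\right) 73} \left(- \left(-7\right) \left(-9\right) - 10658 + 292 + 2 \left(\left(-7\right) \left(-9\right)\right) 5329\right) = 6167 + 2 \cdot \frac{1}{73} \frac{1}{2 - 73 + 63 \cdot 73} \left(\left(-1\right) 63 - 10658 + 292 + 2 \cdot 63 \cdot 5329\right) = 6167 + 2 \cdot \frac{1}{73} \frac{1}{2 - 73 + 4599} \left(-63 - 10658 + 292 + 671454\right) = 6167 + 2 \cdot \frac{1}{73} \cdot \frac{1}{4528} \cdot 661025 = 6167 + \frac{661025}{165272} = \frac{1019893449}{165272}$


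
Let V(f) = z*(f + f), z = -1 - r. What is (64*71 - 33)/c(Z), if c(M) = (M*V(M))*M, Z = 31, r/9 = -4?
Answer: 4511/2085370 ≈ 0.0021632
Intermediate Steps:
r = -36 (r = 9*(-4) = -36)
z = 35 (z = -1 - 1*(-36) = -1 + 36 = 35)
V(f) = 70*f (V(f) = 35*(f + f) = 35*(2*f) = 70*f)
c(M) = 70*M**3 (c(M) = (M*(70*M))*M = (70*M**2)*M = 70*M**3)
(64*71 - 33)/c(Z) = (64*71 - 33)/((70*31**3)) = (4544 - 33)/((70*29791)) = 4511/2085370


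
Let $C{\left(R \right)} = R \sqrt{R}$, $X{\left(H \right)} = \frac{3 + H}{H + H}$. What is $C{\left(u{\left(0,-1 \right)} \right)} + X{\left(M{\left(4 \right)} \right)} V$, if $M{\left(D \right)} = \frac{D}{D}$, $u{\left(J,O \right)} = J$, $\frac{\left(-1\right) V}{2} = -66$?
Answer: $264$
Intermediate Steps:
$V = 132$ ($V = \left(-2\right) \left(-66\right) = 132$)
$M{\left(D \right)} = 1$
$X{\left(H \right)} = \frac{3 + H}{2 H}$
$C{\left(R \right)} = R^{\frac{3}{2}}$
$C{\left(u{\left(0,-1 \right)} \right)} + X{\left(M{\left(4 \right)} \right)} V = 0^{\frac{3}{2}} + \frac{3 + 1}{2 \cdot 1} \cdot 132 = 0 + \frac{1}{2} \cdot 1 \cdot 4 \cdot 132 = 0 + 2 \cdot 132 = 0 + 264 = 264$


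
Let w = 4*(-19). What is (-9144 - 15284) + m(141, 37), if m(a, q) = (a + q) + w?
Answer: -24326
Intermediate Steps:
w = -76
m(a, q) = -76 + a + q (m(a, q) = (a + q) - 76 = -76 + a + q)
(-9144 - 15284) + m(141, 37) = (-9144 - 15284) + (-76 + 141 + 37) = -24428 + 102 = -24326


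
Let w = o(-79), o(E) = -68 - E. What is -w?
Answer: -11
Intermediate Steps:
w = 11 (w = -68 - 1*(-79) = -68 + 79 = 11)
-w = -1*11 = -11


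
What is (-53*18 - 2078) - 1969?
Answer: -5001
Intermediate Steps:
(-53*18 - 2078) - 1969 = (-954 - 2078) - 1969 = -3032 - 1969 = -5001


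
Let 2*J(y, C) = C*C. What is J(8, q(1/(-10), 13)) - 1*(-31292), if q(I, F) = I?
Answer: 6258401/200 ≈ 31292.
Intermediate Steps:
J(y, C) = C**2/2 (J(y, C) = (C*C)/2 = C**2/2)
J(8, q(1/(-10), 13)) - 1*(-31292) = (1/(-10))**2/2 - 1*(-31292) = (-1/10)**2/2 + 31292 = (1/2)*(1/100) + 31292 = 1/200 + 31292 = 6258401/200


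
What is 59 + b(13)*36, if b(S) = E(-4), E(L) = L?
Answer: -85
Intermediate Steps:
b(S) = -4
59 + b(13)*36 = 59 - 4*36 = 59 - 144 = -85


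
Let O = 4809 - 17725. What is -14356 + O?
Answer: -27272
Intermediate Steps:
O = -12916
-14356 + O = -14356 - 12916 = -27272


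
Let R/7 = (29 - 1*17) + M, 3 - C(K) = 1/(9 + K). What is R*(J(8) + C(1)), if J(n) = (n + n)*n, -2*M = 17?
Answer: 64141/20 ≈ 3207.1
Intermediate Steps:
M = -17/2 (M = -1/2*17 = -17/2 ≈ -8.5000)
J(n) = 2*n**2 (J(n) = (2*n)*n = 2*n**2)
C(K) = 3 - 1/(9 + K)
R = 49/2 (R = 7*((29 - 1*17) - 17/2) = 7*((29 - 17) - 17/2) = 7*(12 - 17/2) = 7*(7/2) = 49/2 ≈ 24.500)
R*(J(8) + C(1)) = 49*(2*8**2 + (26 + 3*1)/(9 + 1))/2 = 49*(2*64 + (26 + 3)/10)/2 = 49*(128 + (1/10)*29)/2 = 49*(128 + 29/10)/2 = (49/2)*(1309/10) = 64141/20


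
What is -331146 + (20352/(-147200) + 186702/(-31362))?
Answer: -1990571778943/6011050 ≈ -3.3115e+5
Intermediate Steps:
-331146 + (20352/(-147200) + 186702/(-31362)) = -331146 + (20352*(-1/147200) + 186702*(-1/31362)) = -331146 + (-159/1150 - 31117/5227) = -331146 - 36615643/6011050 = -1990571778943/6011050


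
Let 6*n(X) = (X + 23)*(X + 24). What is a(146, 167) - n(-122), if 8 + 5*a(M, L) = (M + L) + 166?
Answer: -7614/5 ≈ -1522.8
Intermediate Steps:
n(X) = (23 + X)*(24 + X)/6 (n(X) = ((X + 23)*(X + 24))/6 = ((23 + X)*(24 + X))/6 = (23 + X)*(24 + X)/6)
a(M, L) = 158/5 + L/5 + M/5 (a(M, L) = -8/5 + ((M + L) + 166)/5 = -8/5 + ((L + M) + 166)/5 = -8/5 + (166 + L + M)/5 = -8/5 + (166/5 + L/5 + M/5) = 158/5 + L/5 + M/5)
a(146, 167) - n(-122) = (158/5 + (1/5)*167 + (1/5)*146) - (92 + (1/6)*(-122)**2 + (47/6)*(-122)) = (158/5 + 167/5 + 146/5) - (92 + (1/6)*14884 - 2867/3) = 471/5 - (92 + 7442/3 - 2867/3) = 471/5 - 1*1617 = 471/5 - 1617 = -7614/5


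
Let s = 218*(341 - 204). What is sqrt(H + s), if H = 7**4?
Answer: sqrt(32267) ≈ 179.63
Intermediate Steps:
s = 29866 (s = 218*137 = 29866)
H = 2401
sqrt(H + s) = sqrt(2401 + 29866) = sqrt(32267)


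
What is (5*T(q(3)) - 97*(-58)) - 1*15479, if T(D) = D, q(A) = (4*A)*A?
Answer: -9673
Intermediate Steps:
q(A) = 4*A**2
(5*T(q(3)) - 97*(-58)) - 1*15479 = (5*(4*3**2) - 97*(-58)) - 1*15479 = (5*(4*9) + 5626) - 15479 = (5*36 + 5626) - 15479 = (180 + 5626) - 15479 = 5806 - 15479 = -9673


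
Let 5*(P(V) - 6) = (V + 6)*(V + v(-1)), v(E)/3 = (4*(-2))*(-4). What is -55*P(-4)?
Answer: -2354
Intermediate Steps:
v(E) = 96 (v(E) = 3*((4*(-2))*(-4)) = 3*(-8*(-4)) = 3*32 = 96)
P(V) = 6 + (6 + V)*(96 + V)/5 (P(V) = 6 + ((V + 6)*(V + 96))/5 = 6 + ((6 + V)*(96 + V))/5 = 6 + (6 + V)*(96 + V)/5)
-55*P(-4) = -55*(606/5 + (⅕)*(-4)² + (102/5)*(-4)) = -55*(606/5 + (⅕)*16 - 408/5) = -55*(606/5 + 16/5 - 408/5) = -55*214/5 = -2354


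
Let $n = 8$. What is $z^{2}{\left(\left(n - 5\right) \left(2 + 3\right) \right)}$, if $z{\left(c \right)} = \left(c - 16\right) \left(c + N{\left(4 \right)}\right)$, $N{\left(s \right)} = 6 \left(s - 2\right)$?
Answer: $729$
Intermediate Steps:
$N{\left(s \right)} = -12 + 6 s$ ($N{\left(s \right)} = 6 \left(-2 + s\right) = -12 + 6 s$)
$z{\left(c \right)} = \left(-16 + c\right) \left(12 + c\right)$ ($z{\left(c \right)} = \left(c - 16\right) \left(c + \left(-12 + 6 \cdot 4\right)\right) = \left(-16 + c\right) \left(c + \left(-12 + 24\right)\right) = \left(-16 + c\right) \left(c + 12\right) = \left(-16 + c\right) \left(12 + c\right)$)
$z^{2}{\left(\left(n - 5\right) \left(2 + 3\right) \right)} = \left(-192 + \left(\left(8 - 5\right) \left(2 + 3\right)\right)^{2} - 4 \left(8 - 5\right) \left(2 + 3\right)\right)^{2} = \left(-192 + \left(3 \cdot 5\right)^{2} - 4 \cdot 3 \cdot 5\right)^{2} = \left(-192 + 15^{2} - 60\right)^{2} = \left(-192 + 225 - 60\right)^{2} = \left(-27\right)^{2} = 729$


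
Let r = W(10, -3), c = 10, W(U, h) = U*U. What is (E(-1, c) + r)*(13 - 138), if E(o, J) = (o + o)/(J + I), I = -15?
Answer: -12550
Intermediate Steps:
W(U, h) = U²
r = 100 (r = 10² = 100)
E(o, J) = 2*o/(-15 + J) (E(o, J) = (o + o)/(J - 15) = (2*o)/(-15 + J) = 2*o/(-15 + J))
(E(-1, c) + r)*(13 - 138) = (2*(-1)/(-15 + 10) + 100)*(13 - 138) = (2*(-1)/(-5) + 100)*(-125) = (2*(-1)*(-⅕) + 100)*(-125) = (⅖ + 100)*(-125) = (502/5)*(-125) = -12550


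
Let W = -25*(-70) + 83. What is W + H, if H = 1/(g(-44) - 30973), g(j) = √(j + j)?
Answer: 1758446024588/959326817 - 2*I*√22/959326817 ≈ 1833.0 - 9.7786e-9*I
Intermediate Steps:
g(j) = √2*√j (g(j) = √(2*j) = √2*√j)
W = 1833 (W = 1750 + 83 = 1833)
H = 1/(-30973 + 2*I*√22) (H = 1/(√2*√(-44) - 30973) = 1/(√2*(2*I*√11) - 30973) = 1/(2*I*√22 - 30973) = 1/(-30973 + 2*I*√22) ≈ -3.2286e-5 - 9.78e-9*I)
W + H = 1833 + (-30973/959326817 - 2*I*√22/959326817) = 1758446024588/959326817 - 2*I*√22/959326817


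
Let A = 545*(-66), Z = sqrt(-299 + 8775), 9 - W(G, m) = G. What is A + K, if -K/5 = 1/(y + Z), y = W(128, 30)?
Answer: -40897771/1137 + 2*sqrt(2119)/1137 ≈ -35970.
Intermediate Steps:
W(G, m) = 9 - G
y = -119 (y = 9 - 1*128 = 9 - 128 = -119)
Z = 2*sqrt(2119) (Z = sqrt(8476) = 2*sqrt(2119) ≈ 92.065)
K = -5/(-119 + 2*sqrt(2119)) ≈ 0.18563
A = -35970
A + K = -35970 + (119/1137 + 2*sqrt(2119)/1137) = -40897771/1137 + 2*sqrt(2119)/1137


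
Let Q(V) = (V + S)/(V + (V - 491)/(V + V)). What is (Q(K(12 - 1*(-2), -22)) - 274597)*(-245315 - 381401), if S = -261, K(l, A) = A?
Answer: 78295117853028/455 ≈ 1.7208e+11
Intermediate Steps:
Q(V) = (-261 + V)/(V + (-491 + V)/(2*V)) (Q(V) = (V - 261)/(V + (V - 491)/(V + V)) = (-261 + V)/(V + (-491 + V)/((2*V))) = (-261 + V)/(V + (-491 + V)*(1/(2*V))) = (-261 + V)/(V + (-491 + V)/(2*V)))
(Q(K(12 - 1*(-2), -22)) - 274597)*(-245315 - 381401) = (2*(-22)*(-261 - 22)/(-491 - 22 + 2*(-22)**2) - 274597)*(-245315 - 381401) = (2*(-22)*(-283)/(-491 - 22 + 2*484) - 274597)*(-626716) = (2*(-22)*(-283)/(-491 - 22 + 968) - 274597)*(-626716) = (2*(-22)*(-283)/455 - 274597)*(-626716) = (2*(-22)*(1/455)*(-283) - 274597)*(-626716) = (12452/455 - 274597)*(-626716) = -124929183/455*(-626716) = 78295117853028/455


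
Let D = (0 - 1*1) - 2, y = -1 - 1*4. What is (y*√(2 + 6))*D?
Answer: 30*√2 ≈ 42.426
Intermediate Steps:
y = -5 (y = -1 - 4 = -5)
D = -3 (D = (0 - 1) - 2 = -1 - 2 = -3)
(y*√(2 + 6))*D = -5*√(2 + 6)*(-3) = -10*√2*(-3) = 30*√2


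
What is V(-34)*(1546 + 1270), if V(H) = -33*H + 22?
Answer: 3221504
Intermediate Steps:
V(H) = 22 - 33*H
V(-34)*(1546 + 1270) = (22 - 33*(-34))*(1546 + 1270) = (22 + 1122)*2816 = 1144*2816 = 3221504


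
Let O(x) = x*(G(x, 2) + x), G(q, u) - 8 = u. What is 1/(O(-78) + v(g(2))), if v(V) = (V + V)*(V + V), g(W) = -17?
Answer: 1/6460 ≈ 0.00015480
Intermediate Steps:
G(q, u) = 8 + u
v(V) = 4*V² (v(V) = (2*V)*(2*V) = 4*V²)
O(x) = x*(10 + x) (O(x) = x*((8 + 2) + x) = x*(10 + x))
1/(O(-78) + v(g(2))) = 1/(-78*(10 - 78) + 4*(-17)²) = 1/(-78*(-68) + 4*289) = 1/(5304 + 1156) = 1/6460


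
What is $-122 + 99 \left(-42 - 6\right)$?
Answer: $-4874$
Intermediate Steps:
$-122 + 99 \left(-42 - 6\right) = -122 + 99 \left(-48\right) = -122 - 4752 = -4874$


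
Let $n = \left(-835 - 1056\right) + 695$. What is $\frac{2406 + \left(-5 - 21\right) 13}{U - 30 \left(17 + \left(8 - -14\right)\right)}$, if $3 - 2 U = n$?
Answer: $- \frac{4136}{1141} \approx -3.6249$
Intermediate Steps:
$n = -1196$ ($n = -1891 + 695 = -1196$)
$U = \frac{1199}{2}$ ($U = \frac{3}{2} - -598 = \frac{3}{2} + 598 = \frac{1199}{2} \approx 599.5$)
$\frac{2406 + \left(-5 - 21\right) 13}{U - 30 \left(17 + \left(8 - -14\right)\right)} = \frac{2406 + \left(-5 - 21\right) 13}{\frac{1199}{2} - 30 \left(17 + \left(8 - -14\right)\right)} = \frac{2406 - 338}{\frac{1199}{2} - 30 \left(17 + \left(8 + 14\right)\right)} = \frac{2406 - 338}{\frac{1199}{2} - 30 \left(17 + 22\right)} = \frac{2068}{\frac{1199}{2} - 1170} = \frac{2068}{- \frac{1141}{2}} = 2068 \left(- \frac{2}{1141}\right) = - \frac{4136}{1141}$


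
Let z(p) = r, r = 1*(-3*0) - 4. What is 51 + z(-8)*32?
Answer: -77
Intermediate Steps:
r = -4 (r = 1*0 - 4 = 0 - 4 = -4)
z(p) = -4
51 + z(-8)*32 = 51 - 4*32 = 51 - 128 = -77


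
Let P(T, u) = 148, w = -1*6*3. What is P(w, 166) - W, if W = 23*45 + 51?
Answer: -938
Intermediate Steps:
w = -18 (w = -6*3 = -18)
W = 1086 (W = 1035 + 51 = 1086)
P(w, 166) - W = 148 - 1*1086 = 148 - 1086 = -938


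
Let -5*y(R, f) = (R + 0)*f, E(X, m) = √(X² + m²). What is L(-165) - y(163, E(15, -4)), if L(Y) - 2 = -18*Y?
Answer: 2972 + 163*√241/5 ≈ 3478.1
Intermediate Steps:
L(Y) = 2 - 18*Y
y(R, f) = -R*f/5 (y(R, f) = -(R + 0)*f/5 = -R*f/5)
L(-165) - y(163, E(15, -4)) = (2 - 18*(-165)) - (-1)*163*√(15² + (-4)²)/5 = (2 + 2970) - (-1)*163*√(225 + 16)/5 = 2972 - (-1)*163*√241/5 = 2972 - (-163)*√241/5 = 2972 + 163*√241/5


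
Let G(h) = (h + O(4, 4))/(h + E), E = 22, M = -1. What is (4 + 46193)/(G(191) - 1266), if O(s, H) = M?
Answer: -339309/9292 ≈ -36.516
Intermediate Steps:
O(s, H) = -1
G(h) = (-1 + h)/(22 + h) (G(h) = (h - 1)/(h + 22) = (-1 + h)/(22 + h))
(4 + 46193)/(G(191) - 1266) = (4 + 46193)/((-1 + 191)/(22 + 191) - 1266) = 46197/(190/213 - 1266) = 46197/(-269468/213) = 46197*(-213/269468) = -339309/9292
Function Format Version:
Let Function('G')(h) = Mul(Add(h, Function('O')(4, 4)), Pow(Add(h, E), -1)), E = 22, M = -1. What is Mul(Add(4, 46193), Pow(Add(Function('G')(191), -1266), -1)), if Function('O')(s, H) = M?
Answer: Rational(-339309, 9292) ≈ -36.516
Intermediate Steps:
Function('O')(s, H) = -1
Function('G')(h) = Mul(Pow(Add(22, h), -1), Add(-1, h)) (Function('G')(h) = Mul(Add(h, -1), Pow(Add(h, 22), -1)) = Mul(Add(-1, h), Pow(Add(22, h), -1)) = Mul(Pow(Add(22, h), -1), Add(-1, h)))
Mul(Add(4, 46193), Pow(Add(Function('G')(191), -1266), -1)) = Mul(Add(4, 46193), Pow(Add(Mul(Pow(Add(22, 191), -1), Add(-1, 191)), -1266), -1)) = Mul(46197, Pow(Add(Mul(Pow(213, -1), 190), -1266), -1)) = Mul(46197, Pow(Add(Mul(Rational(1, 213), 190), -1266), -1)) = Mul(46197, Pow(Add(Rational(190, 213), -1266), -1)) = Mul(46197, Pow(Rational(-269468, 213), -1)) = Mul(46197, Rational(-213, 269468)) = Rational(-339309, 9292)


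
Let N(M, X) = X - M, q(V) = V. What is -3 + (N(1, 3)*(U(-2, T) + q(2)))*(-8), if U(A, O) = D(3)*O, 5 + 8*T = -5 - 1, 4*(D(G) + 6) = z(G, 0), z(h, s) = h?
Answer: -301/2 ≈ -150.50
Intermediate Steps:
D(G) = -6 + G/4
T = -11/8 (T = -5/8 + (-5 - 1)/8 = -5/8 + (⅛)*(-6) = -5/8 - ¾ = -11/8 ≈ -1.3750)
U(A, O) = -21*O/4 (U(A, O) = (-6 + (¼)*3)*O = (-6 + ¾)*O = -21*O/4)
-3 + (N(1, 3)*(U(-2, T) + q(2)))*(-8) = -3 + ((3 - 1*1)*(-21/4*(-11/8) + 2))*(-8) = -3 + ((3 - 1)*(231/32 + 2))*(-8) = -3 + (2*(295/32))*(-8) = -3 + (295/16)*(-8) = -3 - 295/2 = -301/2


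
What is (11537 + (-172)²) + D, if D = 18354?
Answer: 59475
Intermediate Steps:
(11537 + (-172)²) + D = (11537 + (-172)²) + 18354 = (11537 + 29584) + 18354 = 41121 + 18354 = 59475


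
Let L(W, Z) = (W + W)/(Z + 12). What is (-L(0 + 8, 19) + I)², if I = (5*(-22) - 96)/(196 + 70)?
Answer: 28313041/16999129 ≈ 1.6656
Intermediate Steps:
I = -103/133 (I = (-110 - 96)/266 = -206*1/266 = -103/133 ≈ -0.77444)
L(W, Z) = 2*W/(12 + Z) (L(W, Z) = (2*W)/(12 + Z) = 2*W/(12 + Z))
(-L(0 + 8, 19) + I)² = (-2*(0 + 8)/(12 + 19) - 103/133)² = (-2*8/31 - 103/133)² = (-1*16/31 - 103/133)² = (-16/31 - 103/133)² = (-5321/4123)² = 28313041/16999129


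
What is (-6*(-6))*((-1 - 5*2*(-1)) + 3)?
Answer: 432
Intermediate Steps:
(-6*(-6))*((-1 - 5*2*(-1)) + 3) = 36*((-1 - 10*(-1)) + 3) = 36*((-1 + 10) + 3) = 36*(9 + 3) = 36*12 = 432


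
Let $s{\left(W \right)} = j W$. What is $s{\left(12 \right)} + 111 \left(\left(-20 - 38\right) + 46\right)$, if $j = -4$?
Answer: $-1380$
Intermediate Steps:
$s{\left(W \right)} = - 4 W$
$s{\left(12 \right)} + 111 \left(\left(-20 - 38\right) + 46\right) = \left(-4\right) 12 + 111 \left(\left(-20 - 38\right) + 46\right) = -48 + 111 \left(-58 + 46\right) = -48 + 111 \left(-12\right) = -48 - 1332 = -1380$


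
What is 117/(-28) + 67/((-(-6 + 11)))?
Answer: -2461/140 ≈ -17.579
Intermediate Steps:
117/(-28) + 67/((-(-6 + 11))) = 117*(-1/28) + 67/((-1*5)) = -117/28 + 67/(-5) = -117/28 + 67*(-1/5) = -117/28 - 67/5 = -2461/140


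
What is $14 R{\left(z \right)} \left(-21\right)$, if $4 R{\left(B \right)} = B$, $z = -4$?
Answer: $294$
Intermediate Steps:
$R{\left(B \right)} = \frac{B}{4}$
$14 R{\left(z \right)} \left(-21\right) = 14 \cdot \frac{1}{4} \left(-4\right) \left(-21\right) = 14 \left(-1\right) \left(-21\right) = \left(-14\right) \left(-21\right) = 294$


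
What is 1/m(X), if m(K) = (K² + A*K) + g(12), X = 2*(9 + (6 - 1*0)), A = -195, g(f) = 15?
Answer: -1/4935 ≈ -0.00020263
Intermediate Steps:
X = 30 (X = 2*(9 + (6 + 0)) = 2*(9 + 6) = 2*15 = 30)
m(K) = 15 + K² - 195*K (m(K) = (K² - 195*K) + 15 = 15 + K² - 195*K)
1/m(X) = 1/(15 + 30² - 195*30) = 1/(15 + 900 - 5850) = 1/(-4935) = -1/4935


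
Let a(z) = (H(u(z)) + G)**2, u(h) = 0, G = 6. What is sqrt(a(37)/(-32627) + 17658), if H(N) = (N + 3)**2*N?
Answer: 3*sqrt(2088590324590)/32627 ≈ 132.88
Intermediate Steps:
H(N) = N*(3 + N)**2 (H(N) = (3 + N)**2*N = N*(3 + N)**2)
a(z) = 36 (a(z) = (0*(3 + 0)**2 + 6)**2 = (0*3**2 + 6)**2 = (0*9 + 6)**2 = (0 + 6)**2 = 6**2 = 36)
sqrt(a(37)/(-32627) + 17658) = sqrt(36/(-32627) + 17658) = sqrt(36*(-1/32627) + 17658) = sqrt(-36/32627 + 17658) = sqrt(576127530/32627) = 3*sqrt(2088590324590)/32627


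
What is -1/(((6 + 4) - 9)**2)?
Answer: -1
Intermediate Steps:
-1/(((6 + 4) - 9)**2) = -1/((10 - 9)**2) = -1/(1**2) = -1/1 = -1*1 = -1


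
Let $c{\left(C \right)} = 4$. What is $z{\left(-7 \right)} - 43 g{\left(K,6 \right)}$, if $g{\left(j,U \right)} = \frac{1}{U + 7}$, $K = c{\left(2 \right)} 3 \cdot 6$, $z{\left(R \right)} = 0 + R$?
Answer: $- \frac{134}{13} \approx -10.308$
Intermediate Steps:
$z{\left(R \right)} = R$
$K = 72$ ($K = 4 \cdot 3 \cdot 6 = 12 \cdot 6 = 72$)
$g{\left(j,U \right)} = \frac{1}{7 + U}$
$z{\left(-7 \right)} - 43 g{\left(K,6 \right)} = -7 - \frac{43}{7 + 6} = -7 - \frac{43}{13} = - \frac{134}{13}$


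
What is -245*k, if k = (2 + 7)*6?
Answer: -13230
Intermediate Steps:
k = 54 (k = 9*6 = 54)
-245*k = -245*54 = -13230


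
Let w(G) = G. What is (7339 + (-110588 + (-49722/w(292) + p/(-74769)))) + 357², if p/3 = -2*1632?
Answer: 87438809441/3638758 ≈ 24030.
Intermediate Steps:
p = -9792 (p = 3*(-2*1632) = 3*(-3264) = -9792)
(7339 + (-110588 + (-49722/w(292) + p/(-74769)))) + 357² = (7339 + (-110588 + (-49722/292 - 9792/(-74769)))) + 357² = (7339 + (-110588 + (-49722*1/292 - 9792*(-1/74769)))) + 127449 = (7339 + (-110588 + (-24861/146 + 3264/24923))) + 127449 = (7339 + (-110588 - 619134159/3638758)) + 127449 = (7339 - 403022103863/3638758) + 127449 = -376317258901/3638758 + 127449 = 87438809441/3638758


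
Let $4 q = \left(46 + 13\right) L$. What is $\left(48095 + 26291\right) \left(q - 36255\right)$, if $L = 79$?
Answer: $- \frac{5220372287}{2} \approx -2.6102 \cdot 10^{9}$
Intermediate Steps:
$q = \frac{4661}{4}$ ($q = \frac{\left(46 + 13\right) 79}{4} = \frac{59 \cdot 79}{4} = \frac{1}{4} \cdot 4661 = \frac{4661}{4} \approx 1165.3$)
$\left(48095 + 26291\right) \left(q - 36255\right) = \left(48095 + 26291\right) \left(\frac{4661}{4} - 36255\right) = 74386 \left(- \frac{140359}{4}\right) = - \frac{5220372287}{2}$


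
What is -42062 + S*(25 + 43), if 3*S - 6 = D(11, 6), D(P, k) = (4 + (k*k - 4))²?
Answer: -12550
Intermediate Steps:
D(P, k) = k⁴ (D(P, k) = (4 + (k² - 4))² = (4 + (-4 + k²))² = (k²)² = k⁴)
S = 434 (S = 2 + (⅓)*6⁴ = 2 + (⅓)*1296 = 2 + 432 = 434)
-42062 + S*(25 + 43) = -42062 + 434*(25 + 43) = -42062 + 434*68 = -42062 + 29512 = -12550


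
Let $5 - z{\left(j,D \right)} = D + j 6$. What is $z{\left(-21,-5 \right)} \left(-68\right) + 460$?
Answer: $-8788$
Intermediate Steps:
$z{\left(j,D \right)} = 5 - D - 6 j$ ($z{\left(j,D \right)} = 5 - \left(D + j 6\right) = 5 - \left(D + 6 j\right) = 5 - D - 6 j$)
$z{\left(-21,-5 \right)} \left(-68\right) + 460 = \left(5 - -5 - -126\right) \left(-68\right) + 460 = \left(5 + 5 + 126\right) \left(-68\right) + 460 = 136 \left(-68\right) + 460 = -9248 + 460 = -8788$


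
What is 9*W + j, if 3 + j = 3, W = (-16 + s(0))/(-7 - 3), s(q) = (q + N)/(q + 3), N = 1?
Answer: 141/10 ≈ 14.100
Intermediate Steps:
s(q) = (1 + q)/(3 + q) (s(q) = (q + 1)/(q + 3) = (1 + q)/(3 + q))
W = 47/30 (W = (-16 + (1 + 0)/(3 + 0))/(-7 - 3) = (-16 + 1/3)/(-10) = (-16 + (⅓)*1)*(-⅒) = (-16 + ⅓)*(-⅒) = -47/3*(-⅒) = 47/30 ≈ 1.5667)
j = 0 (j = -3 + 3 = 0)
9*W + j = 9*(47/30) + 0 = 141/10 + 0 = 141/10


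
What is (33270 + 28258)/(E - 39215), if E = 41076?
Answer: 61528/1861 ≈ 33.062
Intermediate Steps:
(33270 + 28258)/(E - 39215) = (33270 + 28258)/(41076 - 39215) = 61528/1861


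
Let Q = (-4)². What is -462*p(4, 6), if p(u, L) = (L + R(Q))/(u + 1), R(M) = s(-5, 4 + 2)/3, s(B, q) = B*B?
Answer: -6622/5 ≈ -1324.4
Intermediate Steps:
Q = 16
s(B, q) = B²
R(M) = 25/3 (R(M) = (-5)²/3 = 25*(⅓) = 25/3)
p(u, L) = (25/3 + L)/(1 + u) (p(u, L) = (L + 25/3)/(u + 1) = (25/3 + L)/(1 + u))
-462*p(4, 6) = -462*(25/3 + 6)/(1 + 4) = -462*43/(5*3) = -462*43/15 = -6622/5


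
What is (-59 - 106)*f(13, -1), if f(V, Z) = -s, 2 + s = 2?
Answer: 0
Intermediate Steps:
s = 0 (s = -2 + 2 = 0)
f(V, Z) = 0 (f(V, Z) = -1*0 = 0)
(-59 - 106)*f(13, -1) = (-59 - 106)*0 = -165*0 = 0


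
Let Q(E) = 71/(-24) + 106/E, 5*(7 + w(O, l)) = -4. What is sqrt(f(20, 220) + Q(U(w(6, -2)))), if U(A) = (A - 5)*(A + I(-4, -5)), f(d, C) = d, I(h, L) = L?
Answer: sqrt(652074)/192 ≈ 4.2058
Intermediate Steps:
w(O, l) = -39/5 (w(O, l) = -7 + (1/5)*(-4) = -7 - 4/5 = -39/5)
U(A) = (-5 + A)**2 (U(A) = (A - 5)*(A - 5) = (-5 + A)*(-5 + A) = (-5 + A)**2)
Q(E) = -71/24 + 106/E (Q(E) = 71*(-1/24) + 106/E = -71/24 + 106/E)
sqrt(f(20, 220) + Q(U(w(6, -2)))) = sqrt(20 + (-71/24 + 106/(25 + (-39/5)**2 - 10*(-39/5)))) = sqrt(20 + (-71/24 + 106/(25 + 1521/25 + 78))) = sqrt(20 + (-71/24 + 106/(4096/25))) = sqrt(20 + (-71/24 + 106*(25/4096))) = sqrt(20 + (-71/24 + 1325/2048)) = sqrt(20 - 14201/6144) = sqrt(108679/6144) = sqrt(652074)/192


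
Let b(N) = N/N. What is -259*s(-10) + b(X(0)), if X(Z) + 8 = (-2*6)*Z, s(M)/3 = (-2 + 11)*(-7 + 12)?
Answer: -34964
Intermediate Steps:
s(M) = 135 (s(M) = 3*((-2 + 11)*(-7 + 12)) = 3*(9*5) = 3*45 = 135)
X(Z) = -8 - 12*Z (X(Z) = -8 + (-2*6)*Z = -8 - 12*Z)
b(N) = 1
-259*s(-10) + b(X(0)) = -259*135 + 1 = -34965 + 1 = -34964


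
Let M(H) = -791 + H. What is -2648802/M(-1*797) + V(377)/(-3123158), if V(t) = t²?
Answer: 1034050181983/619946863 ≈ 1668.0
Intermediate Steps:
-2648802/M(-1*797) + V(377)/(-3123158) = -2648802/(-791 - 1*797) + 377²/(-3123158) = -2648802/(-791 - 797) + 142129*(-1/3123158) = -2648802/(-1588) - 142129/3123158 = -2648802*(-1/1588) - 142129/3123158 = 1324401/794 - 142129/3123158 = 1034050181983/619946863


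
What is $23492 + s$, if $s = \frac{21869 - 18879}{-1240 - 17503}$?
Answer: $\frac{440307566}{18743} \approx 23492.0$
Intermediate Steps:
$s = - \frac{2990}{18743}$ ($s = \frac{21869 - 18879}{-18743} = \left(21869 - 18879\right) \left(- \frac{1}{18743}\right) = 2990 \left(- \frac{1}{18743}\right) = - \frac{2990}{18743} \approx -0.15953$)
$23492 + s = 23492 - \frac{2990}{18743} = \frac{440307566}{18743}$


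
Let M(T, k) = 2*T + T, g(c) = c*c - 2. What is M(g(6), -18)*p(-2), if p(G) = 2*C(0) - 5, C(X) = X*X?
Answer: -510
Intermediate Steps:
C(X) = X²
g(c) = -2 + c² (g(c) = c² - 2 = -2 + c²)
p(G) = -5 (p(G) = 2*0² - 5 = 2*0 - 5 = 0 - 5 = -5)
M(T, k) = 3*T
M(g(6), -18)*p(-2) = (3*(-2 + 6²))*(-5) = (3*(-2 + 36))*(-5) = (3*34)*(-5) = 102*(-5) = -510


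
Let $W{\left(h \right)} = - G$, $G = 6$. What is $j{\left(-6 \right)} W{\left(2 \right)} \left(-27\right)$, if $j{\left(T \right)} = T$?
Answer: $-972$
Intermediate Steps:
$W{\left(h \right)} = -6$ ($W{\left(h \right)} = \left(-1\right) 6 = -6$)
$j{\left(-6 \right)} W{\left(2 \right)} \left(-27\right) = \left(-6\right) \left(-6\right) \left(-27\right) = 36 \left(-27\right) = -972$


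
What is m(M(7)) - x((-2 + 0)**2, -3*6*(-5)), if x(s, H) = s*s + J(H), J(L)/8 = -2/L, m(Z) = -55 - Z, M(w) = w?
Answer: -3502/45 ≈ -77.822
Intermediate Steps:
J(L) = -16/L (J(L) = 8*(-2/L) = -16/L)
x(s, H) = s**2 - 16/H (x(s, H) = s*s - 16/H = s**2 - 16/H)
m(M(7)) - x((-2 + 0)**2, -3*6*(-5)) = (-55 - 1*7) - (((-2 + 0)**2)**2 - 16/(-3*6*(-5))) = (-55 - 7) - (((-2)**2)**2 - 16/((-18*(-5)))) = -62 - (4**2 - 16/90) = -62 - (16 - 16*1/90) = -62 - (16 - 8/45) = -62 - 1*712/45 = -62 - 712/45 = -3502/45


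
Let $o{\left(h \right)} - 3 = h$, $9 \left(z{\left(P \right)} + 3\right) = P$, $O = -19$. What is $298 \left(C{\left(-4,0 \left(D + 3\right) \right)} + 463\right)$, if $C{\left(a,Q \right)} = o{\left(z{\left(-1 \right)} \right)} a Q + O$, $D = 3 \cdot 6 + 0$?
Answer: $132312$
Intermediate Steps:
$z{\left(P \right)} = -3 + \frac{P}{9}$
$o{\left(h \right)} = 3 + h$
$D = 18$ ($D = 18 + 0 = 18$)
$C{\left(a,Q \right)} = -19 - \frac{Q a}{9}$ ($C{\left(a,Q \right)} = \left(3 + \left(-3 + \frac{1}{9} \left(-1\right)\right)\right) a Q - 19 = \left(3 - \frac{28}{9}\right) a Q - 19 = - \frac{a}{9} Q - 19 = - \frac{Q a}{9} - 19 = -19 - \frac{Q a}{9}$)
$298 \left(C{\left(-4,0 \left(D + 3\right) \right)} + 463\right) = 298 \left(\left(-19 - \frac{1}{9} \cdot 0 \left(18 + 3\right) \left(-4\right)\right) + 463\right) = 298 \left(\left(-19 - \frac{1}{9} \cdot 0 \cdot 21 \left(-4\right)\right) + 463\right) = 298 \left(\left(-19 - 0 \left(-4\right)\right) + 463\right) = 298 \left(\left(-19 + 0\right) + 463\right) = 298 \left(-19 + 463\right) = 298 \cdot 444 = 132312$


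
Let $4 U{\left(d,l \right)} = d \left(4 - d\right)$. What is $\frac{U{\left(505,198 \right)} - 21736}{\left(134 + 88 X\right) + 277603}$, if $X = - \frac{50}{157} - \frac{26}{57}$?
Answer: $- \frac{178953153}{584672564} \approx -0.30607$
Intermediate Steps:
$U{\left(d,l \right)} = \frac{d \left(4 - d\right)}{4}$
$X = - \frac{6932}{8949}$ ($X = \left(-50\right) \frac{1}{157} - \frac{26}{57} = - \frac{50}{157} - \frac{26}{57} = - \frac{6932}{8949} \approx -0.77461$)
$\frac{U{\left(505,198 \right)} - 21736}{\left(134 + 88 X\right) + 277603} = \frac{\frac{1}{4} \cdot 505 \left(4 - 505\right) - 21736}{\left(134 + 88 \left(- \frac{6932}{8949}\right)\right) + 277603} = \frac{\frac{1}{4} \cdot 505 \left(4 - 505\right) - 21736}{\left(134 - \frac{610016}{8949}\right) + 277603} = \frac{\frac{1}{4} \cdot 505 \left(-501\right) - 21736}{\frac{589150}{8949} + 277603} = \frac{- \frac{253005}{4} - 21736}{\frac{2484858397}{8949}} = \left(- \frac{339949}{4}\right) \frac{8949}{2484858397} = - \frac{178953153}{584672564}$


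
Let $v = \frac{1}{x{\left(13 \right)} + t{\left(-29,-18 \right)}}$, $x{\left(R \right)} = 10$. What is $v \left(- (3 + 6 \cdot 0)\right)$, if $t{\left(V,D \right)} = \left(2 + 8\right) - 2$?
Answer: $- \frac{1}{6} \approx -0.16667$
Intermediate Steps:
$t{\left(V,D \right)} = 8$ ($t{\left(V,D \right)} = 10 - 2 = 8$)
$v = \frac{1}{18}$ ($v = \frac{1}{10 + 8} = \frac{1}{18} \approx 0.055556$)
$v \left(- (3 + 6 \cdot 0)\right) = \frac{\left(-1\right) \left(3 + 6 \cdot 0\right)}{18} = \frac{\left(-1\right) \left(3 + 0\right)}{18} = \frac{\left(-1\right) 3}{18} = \frac{1}{18} \left(-3\right) = - \frac{1}{6}$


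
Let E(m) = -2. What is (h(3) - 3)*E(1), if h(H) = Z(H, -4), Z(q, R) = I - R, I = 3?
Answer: -8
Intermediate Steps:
Z(q, R) = 3 - R
h(H) = 7 (h(H) = 3 - 1*(-4) = 3 + 4 = 7)
(h(3) - 3)*E(1) = (7 - 3)*(-2) = 4*(-2) = -8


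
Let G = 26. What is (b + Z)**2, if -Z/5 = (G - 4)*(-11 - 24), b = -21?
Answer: 14661241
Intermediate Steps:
Z = 3850 (Z = -5*(26 - 4)*(-11 - 24) = -110*(-35) = -5*(-770) = 3850)
(b + Z)**2 = (-21 + 3850)**2 = 3829**2 = 14661241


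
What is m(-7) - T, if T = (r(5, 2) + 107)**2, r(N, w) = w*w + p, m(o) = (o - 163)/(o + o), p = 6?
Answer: -95738/7 ≈ -13677.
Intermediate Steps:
m(o) = (-163 + o)/(2*o) (m(o) = (-163 + o)/((2*o)) = (-163 + o)*(1/(2*o)) = (-163 + o)/(2*o))
r(N, w) = 6 + w**2 (r(N, w) = w*w + 6 = w**2 + 6 = 6 + w**2)
T = 13689 (T = ((6 + 2**2) + 107)**2 = ((6 + 4) + 107)**2 = (10 + 107)**2 = 117**2 = 13689)
m(-7) - T = (1/2)*(-163 - 7)/(-7) - 1*13689 = (1/2)*(-1/7)*(-170) - 13689 = 85/7 - 13689 = -95738/7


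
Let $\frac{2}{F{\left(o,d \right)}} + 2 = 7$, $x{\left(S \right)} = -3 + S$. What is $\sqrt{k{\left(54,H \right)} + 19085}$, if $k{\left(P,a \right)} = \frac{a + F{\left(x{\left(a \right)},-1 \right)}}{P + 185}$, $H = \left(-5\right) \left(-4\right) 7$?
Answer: $\frac{\sqrt{27254696015}}{1195} \approx 138.15$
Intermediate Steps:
$H = 140$ ($H = 20 \cdot 7 = 140$)
$F{\left(o,d \right)} = \frac{2}{5}$ ($F{\left(o,d \right)} = \frac{2}{-2 + 7} = \frac{2}{5}$)
$k{\left(P,a \right)} = \frac{\frac{2}{5} + a}{185 + P}$ ($k{\left(P,a \right)} = \frac{a + \frac{2}{5}}{P + 185} = \frac{\frac{2}{5} + a}{185 + P}$)
$\sqrt{k{\left(54,H \right)} + 19085} = \sqrt{\frac{\frac{2}{5} + 140}{185 + 54} + 19085} = \sqrt{\frac{1}{239} \cdot \frac{702}{5} + 19085} = \sqrt{\frac{702}{1195} + 19085} = \sqrt{\frac{22807277}{1195}} = \frac{\sqrt{27254696015}}{1195}$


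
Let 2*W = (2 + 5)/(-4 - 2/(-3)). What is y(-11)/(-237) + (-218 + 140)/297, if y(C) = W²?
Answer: -836153/3128400 ≈ -0.26728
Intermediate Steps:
W = -21/20 (W = ((2 + 5)/(-4 - 2/(-3)))/2 = (7/(-4 - 2*(-⅓)))/2 = (7/(-4 + ⅔))/2 = (7/(-10/3))/2 = (7*(-3/10))/2 = (½)*(-21/10) = -21/20 ≈ -1.0500)
y(C) = 441/400 (y(C) = (-21/20)² = 441/400)
y(-11)/(-237) + (-218 + 140)/297 = (441/400)/(-237) + (-218 + 140)/297 = (441/400)*(-1/237) - 78*1/297 = -147/31600 - 26/99 = -836153/3128400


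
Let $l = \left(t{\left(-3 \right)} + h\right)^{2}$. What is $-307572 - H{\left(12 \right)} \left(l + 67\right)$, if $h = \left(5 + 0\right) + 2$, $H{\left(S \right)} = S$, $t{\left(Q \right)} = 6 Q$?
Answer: $-309828$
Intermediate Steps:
$h = 7$ ($h = 5 + 2 = 7$)
$l = 121$ ($l = \left(6 \left(-3\right) + 7\right)^{2} = \left(-18 + 7\right)^{2} = \left(-11\right)^{2} = 121$)
$-307572 - H{\left(12 \right)} \left(l + 67\right) = -307572 - 12 \left(121 + 67\right) = -307572 - 12 \cdot 188 = -307572 - 2256 = -309828$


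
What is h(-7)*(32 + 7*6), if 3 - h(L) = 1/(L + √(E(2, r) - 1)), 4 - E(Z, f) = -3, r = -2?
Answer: 10064/43 + 74*√6/43 ≈ 238.26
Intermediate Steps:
E(Z, f) = 7 (E(Z, f) = 4 - 1*(-3) = 4 + 3 = 7)
h(L) = 3 - 1/(L + √6) (h(L) = 3 - 1/(L + √(7 - 1)) = 3 - 1/(L + √6))
h(-7)*(32 + 7*6) = ((-1 + 3*(-7) + 3*√6)/(-7 + √6))*(32 + 7*6) = ((-1 - 21 + 3*√6)/(-7 + √6))*(32 + 42) = ((-22 + 3*√6)/(-7 + √6))*74 = 74*(-22 + 3*√6)/(-7 + √6)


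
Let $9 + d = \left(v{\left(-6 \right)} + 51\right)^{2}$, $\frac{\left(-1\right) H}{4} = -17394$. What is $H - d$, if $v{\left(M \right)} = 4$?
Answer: $66560$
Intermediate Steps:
$H = 69576$ ($H = \left(-4\right) \left(-17394\right) = 69576$)
$d = 3016$ ($d = -9 + \left(4 + 51\right)^{2} = -9 + 55^{2} = -9 + 3025 = 3016$)
$H - d = 69576 - 3016 = 66560$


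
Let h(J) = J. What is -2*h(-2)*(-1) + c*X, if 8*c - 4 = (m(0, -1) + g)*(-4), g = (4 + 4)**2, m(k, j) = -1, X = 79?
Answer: -2453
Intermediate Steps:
g = 64 (g = 8**2 = 64)
c = -31 (c = 1/2 + ((-1 + 64)*(-4))/8 = 1/2 + (63*(-4))/8 = 1/2 + (1/8)*(-252) = 1/2 - 63/2 = -31)
-2*h(-2)*(-1) + c*X = -2*(-2)*(-1) - 31*79 = 4*(-1) - 2449 = -4 - 2449 = -2453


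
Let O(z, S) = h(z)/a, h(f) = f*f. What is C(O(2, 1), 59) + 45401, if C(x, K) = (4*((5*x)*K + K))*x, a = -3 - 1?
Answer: 46345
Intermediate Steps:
h(f) = f²
a = -4
O(z, S) = -z²/4 (O(z, S) = z²/(-4) = z²*(-¼) = -z²/4)
C(x, K) = x*(4*K + 20*K*x) (C(x, K) = (4*(5*K*x + K))*x = (4*(K + 5*K*x))*x = (4*K + 20*K*x)*x = x*(4*K + 20*K*x))
C(O(2, 1), 59) + 45401 = 4*59*(-¼*2²)*(1 + 5*(-¼*2²)) + 45401 = 4*59*(-¼*4)*(1 + 5*(-¼*4)) + 45401 = 4*59*(-1)*(1 + 5*(-1)) + 45401 = 4*59*(-1)*(1 - 5) + 45401 = 4*59*(-1)*(-4) + 45401 = 944 + 45401 = 46345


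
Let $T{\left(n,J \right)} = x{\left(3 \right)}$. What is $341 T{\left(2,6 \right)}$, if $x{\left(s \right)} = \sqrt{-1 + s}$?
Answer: $341 \sqrt{2} \approx 482.25$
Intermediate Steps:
$T{\left(n,J \right)} = \sqrt{2}$ ($T{\left(n,J \right)} = \sqrt{-1 + 3} = \sqrt{2}$)
$341 T{\left(2,6 \right)} = 341 \sqrt{2}$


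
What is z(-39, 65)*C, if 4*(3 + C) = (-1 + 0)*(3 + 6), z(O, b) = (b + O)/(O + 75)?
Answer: -91/24 ≈ -3.7917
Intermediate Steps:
z(O, b) = (O + b)/(75 + O)
C = -21/4 (C = -3 + ((-1 + 0)*(3 + 6))/4 = -3 + (-1*9)/4 = -3 + (1/4)*(-9) = -3 - 9/4 = -21/4 ≈ -5.2500)
z(-39, 65)*C = ((-39 + 65)/(75 - 39))*(-21/4) = (26/36)*(-21/4) = ((1/36)*26)*(-21/4) = (13/18)*(-21/4) = -91/24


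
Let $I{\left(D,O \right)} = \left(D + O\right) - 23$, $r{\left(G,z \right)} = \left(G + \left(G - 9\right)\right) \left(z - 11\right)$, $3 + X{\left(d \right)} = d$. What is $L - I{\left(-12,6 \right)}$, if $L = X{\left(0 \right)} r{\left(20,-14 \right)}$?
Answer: $2354$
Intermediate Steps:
$X{\left(d \right)} = -3 + d$
$r{\left(G,z \right)} = \left(-11 + z\right) \left(-9 + 2 G\right)$ ($r{\left(G,z \right)} = \left(G + \left(G - 9\right)\right) \left(-11 + z\right) = \left(G + \left(-9 + G\right)\right) \left(-11 + z\right) = \left(-9 + 2 G\right) \left(-11 + z\right) = \left(-11 + z\right) \left(-9 + 2 G\right)$)
$I{\left(D,O \right)} = -23 + D + O$
$L = 2325$ ($L = \left(-3 + 0\right) \left(99 - 440 - -126 + 2 \cdot 20 \left(-14\right)\right) = - 3 \left(99 - 440 + 126 - 560\right) = \left(-3\right) \left(-775\right) = 2325$)
$L - I{\left(-12,6 \right)} = 2325 - \left(-23 - 12 + 6\right) = 2325 - -29 = 2325 + 29 = 2354$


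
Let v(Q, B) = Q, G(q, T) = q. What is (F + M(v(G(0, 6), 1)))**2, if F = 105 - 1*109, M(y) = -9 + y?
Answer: 169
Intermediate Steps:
F = -4 (F = 105 - 109 = -4)
(F + M(v(G(0, 6), 1)))**2 = (-4 + (-9 + 0))**2 = (-4 - 9)**2 = (-13)**2 = 169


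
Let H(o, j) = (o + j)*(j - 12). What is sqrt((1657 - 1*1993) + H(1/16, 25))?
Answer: I*sqrt(163)/4 ≈ 3.1918*I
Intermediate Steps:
H(o, j) = (-12 + j)*(j + o) (H(o, j) = (j + o)*(-12 + j) = (-12 + j)*(j + o))
sqrt((1657 - 1*1993) + H(1/16, 25)) = sqrt((1657 - 1*1993) + (25**2 - 12*25 - 12/16 + 25/16)) = sqrt((1657 - 1993) + (625 - 300 - 12*1/16 + 25*(1/16))) = sqrt(-336 + (625 - 300 - 3/4 + 25/16)) = sqrt(-336 + 5213/16) = sqrt(-163/16) = I*sqrt(163)/4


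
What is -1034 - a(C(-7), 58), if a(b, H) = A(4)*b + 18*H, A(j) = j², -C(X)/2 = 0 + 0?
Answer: -2078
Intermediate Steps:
C(X) = 0 (C(X) = -2*(0 + 0) = -2*0 = 0)
a(b, H) = 16*b + 18*H (a(b, H) = 4²*b + 18*H = 16*b + 18*H)
-1034 - a(C(-7), 58) = -1034 - (16*0 + 18*58) = -1034 - (0 + 1044) = -1034 - 1*1044 = -1034 - 1044 = -2078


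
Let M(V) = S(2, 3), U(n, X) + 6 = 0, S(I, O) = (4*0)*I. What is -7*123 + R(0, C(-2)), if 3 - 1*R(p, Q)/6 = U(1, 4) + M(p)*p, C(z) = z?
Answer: -807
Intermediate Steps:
S(I, O) = 0 (S(I, O) = 0*I = 0)
U(n, X) = -6 (U(n, X) = -6 + 0 = -6)
M(V) = 0
R(p, Q) = 54 (R(p, Q) = 18 - 6*(-6 + 0*p) = 18 - 6*(-6 + 0) = 18 - 6*(-6) = 18 + 36 = 54)
-7*123 + R(0, C(-2)) = -7*123 + 54 = -861 + 54 = -807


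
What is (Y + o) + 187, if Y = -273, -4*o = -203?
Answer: -141/4 ≈ -35.250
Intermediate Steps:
o = 203/4 (o = -¼*(-203) = 203/4 ≈ 50.750)
(Y + o) + 187 = (-273 + 203/4) + 187 = -889/4 + 187 = -141/4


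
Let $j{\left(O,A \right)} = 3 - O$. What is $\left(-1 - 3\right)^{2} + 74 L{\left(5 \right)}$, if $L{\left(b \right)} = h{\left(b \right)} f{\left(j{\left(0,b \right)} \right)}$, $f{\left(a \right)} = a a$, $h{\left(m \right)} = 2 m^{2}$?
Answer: $33316$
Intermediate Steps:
$f{\left(a \right)} = a^{2}$
$L{\left(b \right)} = 18 b^{2}$ ($L{\left(b \right)} = 2 b^{2} \left(3 - 0\right)^{2} = 2 b^{2} \left(3 + 0\right)^{2} = 2 b^{2} \cdot 3^{2} = 2 b^{2} \cdot 9 = 18 b^{2}$)
$\left(-1 - 3\right)^{2} + 74 L{\left(5 \right)} = \left(-1 - 3\right)^{2} + 74 \cdot 18 \cdot 5^{2} = \left(-4\right)^{2} + 74 \cdot 18 \cdot 25 = 16 + 74 \cdot 450 = 16 + 33300 = 33316$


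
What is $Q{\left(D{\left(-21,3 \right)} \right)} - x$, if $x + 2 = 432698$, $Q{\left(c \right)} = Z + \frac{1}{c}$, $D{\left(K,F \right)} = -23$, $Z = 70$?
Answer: $- \frac{9950399}{23} \approx -4.3263 \cdot 10^{5}$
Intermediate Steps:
$Q{\left(c \right)} = 70 + \frac{1}{c}$
$x = 432696$ ($x = -2 + 432698 = 432696$)
$Q{\left(D{\left(-21,3 \right)} \right)} - x = \left(70 + \frac{1}{-23}\right) - 432696 = \left(70 - \frac{1}{23}\right) - 432696 = \frac{1609}{23} - 432696 = - \frac{9950399}{23}$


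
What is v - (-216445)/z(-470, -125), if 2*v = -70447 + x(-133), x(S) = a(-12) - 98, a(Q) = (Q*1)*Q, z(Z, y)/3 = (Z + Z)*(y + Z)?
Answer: -11812540501/335580 ≈ -35200.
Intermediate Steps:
z(Z, y) = 6*Z*(Z + y) (z(Z, y) = 3*((Z + Z)*(y + Z)) = 3*((2*Z)*(Z + y)) = 3*(2*Z*(Z + y)) = 6*Z*(Z + y))
a(Q) = Q² (a(Q) = Q*Q = Q²)
x(S) = 46 (x(S) = (-12)² - 98 = 144 - 98 = 46)
v = -70401/2 (v = (-70447 + 46)/2 = (½)*(-70401) = -70401/2 ≈ -35201.)
v - (-216445)/z(-470, -125) = -70401/2 - (-216445)/(6*(-470)*(-470 - 125)) = -70401/2 - (-216445)/(6*(-470)*(-595)) = -70401/2 - (-216445)/1677900 = -70401/2 - 1*(-43289/335580) = -70401/2 + 43289/335580 = -11812540501/335580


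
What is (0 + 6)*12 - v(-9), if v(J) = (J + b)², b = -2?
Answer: -49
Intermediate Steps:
v(J) = (-2 + J)² (v(J) = (J - 2)² = (-2 + J)²)
(0 + 6)*12 - v(-9) = (0 + 6)*12 - (-2 - 9)² = 6*12 - 1*(-11)² = 72 - 1*121 = 72 - 121 = -49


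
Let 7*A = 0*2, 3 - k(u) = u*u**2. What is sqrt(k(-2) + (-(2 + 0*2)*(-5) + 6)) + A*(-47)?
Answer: 3*sqrt(3) ≈ 5.1962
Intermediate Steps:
k(u) = 3 - u**3 (k(u) = 3 - u*u**2 = 3 - u**3)
A = 0 (A = (0*2)/7 = (1/7)*0 = 0)
sqrt(k(-2) + (-(2 + 0*2)*(-5) + 6)) + A*(-47) = sqrt((3 - 1*(-2)**3) + (-(2 + 0*2)*(-5) + 6)) + 0*(-47) = sqrt((3 - 1*(-8)) + (-(2 + 0)*(-5) + 6)) + 0 = sqrt((3 + 8) + (-1*2*(-5) + 6)) + 0 = sqrt(11 + (-2*(-5) + 6)) + 0 = sqrt(11 + (10 + 6)) + 0 = sqrt(11 + 16) + 0 = sqrt(27) + 0 = 3*sqrt(3) + 0 = 3*sqrt(3)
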